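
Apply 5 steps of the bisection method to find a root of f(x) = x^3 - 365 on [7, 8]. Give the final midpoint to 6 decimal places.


f(x) = x^3 - 365
f(7) = -22 < 0
f(8) = 147 > 0

Step 1: midpoint = (7.000000 + 8.000000)/2 = 7.500000
  f(7.500000) = 56.875000
  f(mid) > 0, so root is in [7.000000, 7.500000]

Step 2: midpoint = (7.000000 + 7.500000)/2 = 7.250000
  f(7.250000) = 16.078125
  f(mid) > 0, so root is in [7.000000, 7.250000]

Step 3: midpoint = (7.000000 + 7.250000)/2 = 7.125000
  f(7.125000) = -3.294922
  f(mid) < 0, so root is in [7.125000, 7.250000]

Step 4: midpoint = (7.125000 + 7.250000)/2 = 7.187500
  f(7.187500) = 6.307373
  f(mid) > 0, so root is in [7.125000, 7.187500]

Step 5: midpoint = (7.125000 + 7.187500)/2 = 7.156250
  f(7.156250) = 1.485260
  f(mid) > 0, so root is in [7.125000, 7.156250]

midpoint = 7.156250


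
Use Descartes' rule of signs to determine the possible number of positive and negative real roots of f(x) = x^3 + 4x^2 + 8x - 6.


Descartes' rule of signs:

For positive roots, count sign changes in f(x) = x^3 + 4x^2 + 8x - 6:
Signs of coefficients: +, +, +, -
Number of sign changes: 1
Possible positive real roots: 1

For negative roots, examine f(-x) = -x^3 + 4x^2 - 8x - 6:
Signs of coefficients: -, +, -, -
Number of sign changes: 2
Possible negative real roots: 2, 0

Positive roots: 1; Negative roots: 2 or 0


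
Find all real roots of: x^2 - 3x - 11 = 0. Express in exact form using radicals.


Using the quadratic formula: x = (-b ± sqrt(b^2 - 4ac)) / (2a)
Here a = 1, b = -3, c = -11
Discriminant = b^2 - 4ac = (-3)^2 - 4(1)(-11) = 9 + 44 = 53
Since discriminant = 53 > 0, there are two real roots.
x = (3 ± sqrt(53)) / 2
Numerically: x ≈ 5.1401 or x ≈ -2.1401

x = (3 + sqrt(53)) / 2 or x = (3 - sqrt(53)) / 2


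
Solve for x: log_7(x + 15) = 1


Convert to exponential form: x + 15 = 7^1 = 7
x = 7 - 15 = -8
Check: log_7(-8 + 15) = log_7(7) = log_7(7) = 1 ✓

x = -8


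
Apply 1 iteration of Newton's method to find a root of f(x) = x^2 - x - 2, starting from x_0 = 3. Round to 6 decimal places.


Newton's method: x_(n+1) = x_n - f(x_n)/f'(x_n)
f(x) = x^2 - x - 2
f'(x) = 2x - 1

Iteration 1:
  f(3.000000) = 4.000000
  f'(3.000000) = 5.000000
  x_1 = 3.000000 - (4.000000)/(5.000000) = 2.200000

x_1 = 2.200000


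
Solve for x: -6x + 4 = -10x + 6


Starting with: -6x + 4 = -10x + 6
Move all x terms to left: (-6 + 10)x = 6 - 4
Simplify: 4x = 2
Divide both sides by 4: x = 1/2

x = 1/2


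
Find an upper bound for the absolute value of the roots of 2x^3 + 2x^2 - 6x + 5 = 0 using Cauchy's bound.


Cauchy's bound: all roots r satisfy |r| <= 1 + max(|a_i/a_n|) for i = 0,...,n-1
where a_n is the leading coefficient.

Coefficients: [2, 2, -6, 5]
Leading coefficient a_n = 2
Ratios |a_i/a_n|: 1, 3, 5/2
Maximum ratio: 3
Cauchy's bound: |r| <= 1 + 3 = 4

Upper bound = 4


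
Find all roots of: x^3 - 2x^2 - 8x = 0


The constant term is 0, so x = 0 is a root. Factor out x:
  x^2 - 2x - 8 = 0
Solve the quadratic x^2 - 2x - 8 = 0: discriminant = (-2)^2 - 4(1)(-8) = 4 + 32 = 36.
sqrt(36) = 6, so x = (2 ± 6)/2: x = 4 or x = -2.
Collecting all roots found:

x = -2, x = 0, x = 4


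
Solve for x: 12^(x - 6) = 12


Express both sides with the same base.
12 = 12^1
Since the bases match, equate exponents: x - 6 = 1
So x = 1 - (-6) = 7

x = 7


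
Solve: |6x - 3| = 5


An absolute value equation |expr| = 5 gives two cases:
Case 1: 6x - 3 = 5
  6x = 8, so x = 4/3
Case 2: 6x - 3 = -5
  6x = -2, so x = -1/3

x = -1/3, x = 4/3


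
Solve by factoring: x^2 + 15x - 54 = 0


We need two numbers that multiply to -54 and add to 15.
Those numbers are 18 and -3 (since 18 * (-3) = -54 and 18 + (-3) = 15).
So x^2 + 15x - 54 = (x + 18)(x - 3) = 0
Setting each factor to zero: x = -18 or x = 3

x = -18, x = 3


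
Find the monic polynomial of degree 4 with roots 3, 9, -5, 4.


A monic polynomial with roots 3, 9, -5, 4 is:
p(x) = (x - 3)(x - 9)(x + 5)(x - 4)
After multiplying by (x - 3): x - 3
After multiplying by (x - 9): x^2 - 12x + 27
After multiplying by (x + 5): x^3 - 7x^2 - 33x + 135
After multiplying by (x - 4): x^4 - 11x^3 - 5x^2 + 267x - 540

x^4 - 11x^3 - 5x^2 + 267x - 540


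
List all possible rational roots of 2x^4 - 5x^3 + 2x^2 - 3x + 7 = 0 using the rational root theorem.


Rational root theorem: possible roots are ±p/q where:
  p divides the constant term (7): p ∈ {1, 7}
  q divides the leading coefficient (2): q ∈ {1, 2}

All possible rational roots: -7, -7/2, -1, -1/2, 1/2, 1, 7/2, 7

-7, -7/2, -1, -1/2, 1/2, 1, 7/2, 7


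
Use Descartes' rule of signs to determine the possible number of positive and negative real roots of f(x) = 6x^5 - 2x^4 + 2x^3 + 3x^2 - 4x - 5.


Descartes' rule of signs:

For positive roots, count sign changes in f(x) = 6x^5 - 2x^4 + 2x^3 + 3x^2 - 4x - 5:
Signs of coefficients: +, -, +, +, -, -
Number of sign changes: 3
Possible positive real roots: 3, 1

For negative roots, examine f(-x) = -6x^5 - 2x^4 - 2x^3 + 3x^2 + 4x - 5:
Signs of coefficients: -, -, -, +, +, -
Number of sign changes: 2
Possible negative real roots: 2, 0

Positive roots: 3 or 1; Negative roots: 2 or 0


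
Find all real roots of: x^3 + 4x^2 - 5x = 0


The constant term is 0, so x = 0 is a root. Factor out x:
  x(x^2 + 4x - 5) = 0
Solve the quadratic x^2 + 4x - 5 = 0: discriminant = 4^2 - 4(1)(-5) = 16 + 20 = 36.
sqrt(36) = 6, so x = (-4 ± 6)/2: x = 1 or x = -5.

x = -5, x = 0, x = 1


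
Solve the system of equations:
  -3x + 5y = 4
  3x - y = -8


Using Cramer's rule:
Determinant D = (-3)(-1) - (3)(5) = 3 - 15 = -12
Dx = (4)(-1) - (-8)(5) = -4 + 40 = 36
Dy = (-3)(-8) - (3)(4) = 24 - 12 = 12
x = Dx/D = 36/-12 = -3
y = Dy/D = 12/-12 = -1

x = -3, y = -1


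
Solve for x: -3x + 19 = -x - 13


Starting with: -3x + 19 = -x - 13
Move all x terms to left: (-3 + 1)x = -13 - 19
Simplify: -2x = -32
Divide both sides by -2: x = 16

x = 16


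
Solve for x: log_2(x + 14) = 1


Convert to exponential form: x + 14 = 2^1 = 2
x = 2 - 14 = -12
Check: log_2(-12 + 14) = log_2(2) = log_2(2) = 1 ✓

x = -12


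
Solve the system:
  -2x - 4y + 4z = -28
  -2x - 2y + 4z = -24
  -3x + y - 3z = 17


Using Cramer's rule. Expand each determinant along the first row.
D  = (-2)*[(-2)*(-3) - 4*1] - (-4)*[(-2)*(-3) - 4*(-3)] + 4*[(-2)*1 - (-2)*(-3)]
  = (-2)*(2) - (-4)*(18) + 4*(-8) = 36
Dx = (-28)*[(-2)*(-3) - 4*1] - (-4)*[(-24)*(-3) - 4*17] + 4*[(-24)*1 - (-2)*17]
  = (-28)*(2) - (-4)*(4) + 4*(10) = 0
Dy = (-2)*[(-24)*(-3) - 4*17] - (-28)*[(-2)*(-3) - 4*(-3)] + 4*[(-2)*17 - (-24)*(-3)]
  = (-2)*(4) - (-28)*(18) + 4*(-106) = 72
Dz = (-2)*[(-2)*17 - (-24)*1] - (-4)*[(-2)*17 - (-24)*(-3)] + (-28)*[(-2)*1 - (-2)*(-3)]
  = (-2)*(-10) - (-4)*(-106) + (-28)*(-8) = -180
x = Dx/D = 0/36 = 0, y = Dy/D = 72/36 = 2, z = Dz/D = -180/36 = -5
Check eq1: (-2)(0) + (-4)(2) + (4)(-5) = -28 = -28 ✓
Check eq2: (-2)(0) + (-2)(2) + (4)(-5) = -24 = -24 ✓
Check eq3: (-3)(0) + (1)(2) + (-3)(-5) = 17 = 17 ✓

x = 0, y = 2, z = -5


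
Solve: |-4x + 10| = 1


An absolute value equation |expr| = 1 gives two cases:
Case 1: -4x + 10 = 1
  -4x = -9, so x = 9/4
Case 2: -4x + 10 = -1
  -4x = -11, so x = 11/4

x = 9/4, x = 11/4


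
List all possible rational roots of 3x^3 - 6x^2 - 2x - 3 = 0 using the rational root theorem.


Rational root theorem: possible roots are ±p/q where:
  p divides the constant term (-3): p ∈ {1, 3}
  q divides the leading coefficient (3): q ∈ {1, 3}

All possible rational roots: -3, -1, -1/3, 1/3, 1, 3

-3, -1, -1/3, 1/3, 1, 3


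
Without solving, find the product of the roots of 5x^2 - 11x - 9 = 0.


By Vieta's formulas for ax^2 + bx + c = 0:
  Sum of roots = -b/a
  Product of roots = c/a

Here a = 5, b = -11, c = -9
Sum = -(-11)/5 = 11/5
Product = -9/5 = -9/5

Product = -9/5


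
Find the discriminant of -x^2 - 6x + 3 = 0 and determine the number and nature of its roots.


For ax^2 + bx + c = 0, discriminant D = b^2 - 4ac
Here a = -1, b = -6, c = 3
D = (-6)^2 - 4(-1)(3) = 36 + 12 = 48

D = 48 > 0 but not a perfect square
The equation has 2 distinct real irrational roots.

Discriminant = 48, 2 distinct real irrational roots


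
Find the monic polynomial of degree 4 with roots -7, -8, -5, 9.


A monic polynomial with roots -7, -8, -5, 9 is:
p(x) = (x + 7)(x + 8)(x + 5)(x - 9)
After multiplying by (x + 7): x + 7
After multiplying by (x + 8): x^2 + 15x + 56
After multiplying by (x + 5): x^3 + 20x^2 + 131x + 280
After multiplying by (x - 9): x^4 + 11x^3 - 49x^2 - 899x - 2520

x^4 + 11x^3 - 49x^2 - 899x - 2520


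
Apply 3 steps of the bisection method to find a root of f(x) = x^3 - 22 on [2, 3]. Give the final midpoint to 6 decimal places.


f(x) = x^3 - 22
f(2) = -14 < 0
f(3) = 5 > 0

Step 1: midpoint = (2.000000 + 3.000000)/2 = 2.500000
  f(2.500000) = -6.375000
  f(mid) < 0, so root is in [2.500000, 3.000000]

Step 2: midpoint = (2.500000 + 3.000000)/2 = 2.750000
  f(2.750000) = -1.203125
  f(mid) < 0, so root is in [2.750000, 3.000000]

Step 3: midpoint = (2.750000 + 3.000000)/2 = 2.875000
  f(2.875000) = 1.763672
  f(mid) > 0, so root is in [2.750000, 2.875000]

midpoint = 2.875000


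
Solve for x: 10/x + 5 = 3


Subtract 5 from both sides: 10/x = -2
Multiply both sides by x: 10 = -2 * x
Divide by -2: x = -5

x = -5


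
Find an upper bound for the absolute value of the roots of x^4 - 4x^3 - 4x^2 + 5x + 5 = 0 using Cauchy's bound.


Cauchy's bound: all roots r satisfy |r| <= 1 + max(|a_i/a_n|) for i = 0,...,n-1
where a_n is the leading coefficient.

Coefficients: [1, -4, -4, 5, 5]
Leading coefficient a_n = 1
Ratios |a_i/a_n|: 4, 4, 5, 5
Maximum ratio: 5
Cauchy's bound: |r| <= 1 + 5 = 6

Upper bound = 6


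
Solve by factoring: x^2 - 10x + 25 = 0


We need two numbers that multiply to 25 and add to -10.
Those numbers are -5 and -5 (since (-5) * (-5) = 25 and (-5) + (-5) = -10).
So x^2 - 10x + 25 = (x - 5)(x - 5) = 0
Setting each factor to zero: x = 5 or x = 5

x = 5


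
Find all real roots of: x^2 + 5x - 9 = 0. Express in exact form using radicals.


Using the quadratic formula: x = (-b ± sqrt(b^2 - 4ac)) / (2a)
Here a = 1, b = 5, c = -9
Discriminant = b^2 - 4ac = 5^2 - 4(1)(-9) = 25 + 36 = 61
Since discriminant = 61 > 0, there are two real roots.
x = (-5 ± sqrt(61)) / 2
Numerically: x ≈ 1.4051 or x ≈ -6.4051

x = (-5 + sqrt(61)) / 2 or x = (-5 - sqrt(61)) / 2


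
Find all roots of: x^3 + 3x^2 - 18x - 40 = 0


Let p(x) = x^3 + 3x^2 - 18x - 40. By the rational root theorem (leading coefficient 1), any rational root is an integer divisor of 40: try ±1, ±2, ... in turn.
Test x = 1: value = -54 ≠ 0.
Test x = -1: value = -20 ≠ 0.
Test x = 2: value = -56 ≠ 0.
Test x = -2: value = 0 ✓, so (x + 2) is a factor.
Synthetic division by (x + 2): bring down 1; 1(-2) + 3 = 1; 1(-2) - 18 = -20; (-20)(-2) - 40 = 0 → quotient x^2 + x - 20, remainder 0.
Solve the quadratic x^2 + x - 20 = 0: discriminant = 1^2 - 4(1)(-20) = 1 + 80 = 81.
sqrt(81) = 9, so x = (-1 ± 9)/2: x = 4 or x = -5.
Collecting all roots found:

x = -5, x = -2, x = 4


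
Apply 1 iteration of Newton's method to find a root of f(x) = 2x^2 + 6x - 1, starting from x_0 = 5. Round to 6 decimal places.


Newton's method: x_(n+1) = x_n - f(x_n)/f'(x_n)
f(x) = 2x^2 + 6x - 1
f'(x) = 4x + 6

Iteration 1:
  f(5.000000) = 79.000000
  f'(5.000000) = 26.000000
  x_1 = 5.000000 - (79.000000)/(26.000000) = 1.961538

x_1 = 1.961538


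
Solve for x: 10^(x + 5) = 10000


Express both sides with the same base.
10000 = 10^4
Since the bases match, equate exponents: x + 5 = 4
So x = 4 - (5) = -1

x = -1


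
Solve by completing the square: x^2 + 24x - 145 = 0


Start: x^2 + 24x - 145 = 0
Move constant: x^2 + 24x = 145
Half of 24 is 12, squared is 144
Add 144 to both sides: x^2 + 24x + 144 = 289
(x + 12)^2 = 289
x + 12 = ±17
x = -12 + 17 = 5 or x = -12 - 17 = -29

x = -29, x = 5


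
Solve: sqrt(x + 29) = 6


Square both sides: x + 29 = 6^2 = 36
x = 36 - 29 = 7
x = 7
Check: sqrt(1*7 + 29) = sqrt(36) = 6 ✓

x = 7


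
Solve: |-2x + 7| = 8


An absolute value equation |expr| = 8 gives two cases:
Case 1: -2x + 7 = 8
  -2x = 1, so x = -1/2
Case 2: -2x + 7 = -8
  -2x = -15, so x = 15/2

x = -1/2, x = 15/2


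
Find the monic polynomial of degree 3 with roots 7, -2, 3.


A monic polynomial with roots 7, -2, 3 is:
p(x) = (x - 7)(x + 2)(x - 3)
After multiplying by (x - 7): x - 7
After multiplying by (x + 2): x^2 - 5x - 14
After multiplying by (x - 3): x^3 - 8x^2 + x + 42

x^3 - 8x^2 + x + 42


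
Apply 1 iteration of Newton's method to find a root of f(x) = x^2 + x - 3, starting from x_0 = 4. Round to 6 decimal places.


Newton's method: x_(n+1) = x_n - f(x_n)/f'(x_n)
f(x) = x^2 + x - 3
f'(x) = 2x + 1

Iteration 1:
  f(4.000000) = 17.000000
  f'(4.000000) = 9.000000
  x_1 = 4.000000 - (17.000000)/(9.000000) = 2.111111

x_1 = 2.111111


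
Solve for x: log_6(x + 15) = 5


Convert to exponential form: x + 15 = 6^5 = 7776
x = 7776 - 15 = 7761
Check: log_6(7761 + 15) = log_6(7776) = log_6(7776) = 5 ✓

x = 7761


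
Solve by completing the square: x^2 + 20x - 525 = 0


Start: x^2 + 20x - 525 = 0
Move constant: x^2 + 20x = 525
Half of 20 is 10, squared is 100
Add 100 to both sides: x^2 + 20x + 100 = 625
(x + 10)^2 = 625
x + 10 = ±25
x = -10 + 25 = 15 or x = -10 - 25 = -35

x = -35, x = 15


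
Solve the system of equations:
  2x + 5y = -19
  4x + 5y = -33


Using Cramer's rule:
Determinant D = (2)(5) - (4)(5) = 10 - 20 = -10
Dx = (-19)(5) - (-33)(5) = -95 + 165 = 70
Dy = (2)(-33) - (4)(-19) = -66 + 76 = 10
x = Dx/D = 70/-10 = -7
y = Dy/D = 10/-10 = -1

x = -7, y = -1


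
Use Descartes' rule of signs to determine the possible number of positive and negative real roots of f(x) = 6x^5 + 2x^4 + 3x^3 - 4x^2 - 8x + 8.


Descartes' rule of signs:

For positive roots, count sign changes in f(x) = 6x^5 + 2x^4 + 3x^3 - 4x^2 - 8x + 8:
Signs of coefficients: +, +, +, -, -, +
Number of sign changes: 2
Possible positive real roots: 2, 0

For negative roots, examine f(-x) = -6x^5 + 2x^4 - 3x^3 - 4x^2 + 8x + 8:
Signs of coefficients: -, +, -, -, +, +
Number of sign changes: 3
Possible negative real roots: 3, 1

Positive roots: 2 or 0; Negative roots: 3 or 1


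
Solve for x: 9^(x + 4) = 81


Express both sides with the same base.
81 = 9^2
Since the bases match, equate exponents: x + 4 = 2
So x = 2 - (4) = -2

x = -2


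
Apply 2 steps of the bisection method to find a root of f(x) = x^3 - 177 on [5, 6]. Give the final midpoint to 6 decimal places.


f(x) = x^3 - 177
f(5) = -52 < 0
f(6) = 39 > 0

Step 1: midpoint = (5.000000 + 6.000000)/2 = 5.500000
  f(5.500000) = -10.625000
  f(mid) < 0, so root is in [5.500000, 6.000000]

Step 2: midpoint = (5.500000 + 6.000000)/2 = 5.750000
  f(5.750000) = 13.109375
  f(mid) > 0, so root is in [5.500000, 5.750000]

midpoint = 5.750000


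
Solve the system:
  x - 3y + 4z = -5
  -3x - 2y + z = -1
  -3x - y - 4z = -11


Using Cramer's rule. Expand each determinant along the first row.
D  = 1*[(-2)*(-4) - 1*(-1)] - (-3)*[(-3)*(-4) - 1*(-3)] + 4*[(-3)*(-1) - (-2)*(-3)]
  = 1*(9) - (-3)*(15) + 4*(-3) = 42
Dx = (-5)*[(-2)*(-4) - 1*(-1)] - (-3)*[(-1)*(-4) - 1*(-11)] + 4*[(-1)*(-1) - (-2)*(-11)]
  = (-5)*(9) - (-3)*(15) + 4*(-21) = -84
Dy = 1*[(-1)*(-4) - 1*(-11)] - (-5)*[(-3)*(-4) - 1*(-3)] + 4*[(-3)*(-11) - (-1)*(-3)]
  = 1*(15) - (-5)*(15) + 4*(30) = 210
Dz = 1*[(-2)*(-11) - (-1)*(-1)] - (-3)*[(-3)*(-11) - (-1)*(-3)] + (-5)*[(-3)*(-1) - (-2)*(-3)]
  = 1*(21) - (-3)*(30) + (-5)*(-3) = 126
x = Dx/D = -84/42 = -2, y = Dy/D = 210/42 = 5, z = Dz/D = 126/42 = 3
Check eq1: (1)(-2) + (-3)(5) + (4)(3) = -5 = -5 ✓
Check eq2: (-3)(-2) + (-2)(5) + (1)(3) = -1 = -1 ✓
Check eq3: (-3)(-2) + (-1)(5) + (-4)(3) = -11 = -11 ✓

x = -2, y = 5, z = 3


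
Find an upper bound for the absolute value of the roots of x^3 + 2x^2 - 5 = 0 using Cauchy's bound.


Cauchy's bound: all roots r satisfy |r| <= 1 + max(|a_i/a_n|) for i = 0,...,n-1
where a_n is the leading coefficient.

Coefficients: [1, 2, 0, -5]
Leading coefficient a_n = 1
Ratios |a_i/a_n|: 2, 0, 5
Maximum ratio: 5
Cauchy's bound: |r| <= 1 + 5 = 6

Upper bound = 6


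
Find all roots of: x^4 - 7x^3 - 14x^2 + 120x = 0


The constant term is 0, so x = 0 is a root. Factor out x:
  x^3 - 7x^2 - 14x + 120 = 0
Let p(x) = x^3 - 7x^2 - 14x + 120. By the rational root theorem (leading coefficient 1), any rational root is an integer divisor of 120: try ±1, ±2, ... in turn.
Test x = 1: value = 100 ≠ 0.
Test x = -1: value = 126 ≠ 0.
Test x = 2: value = 72 ≠ 0.
Test x = -2: value = 112 ≠ 0.
Test x = 3: value = 42 ≠ 0.
Test x = -3: value = 72 ≠ 0.
Test x = 4: value = 16 ≠ 0.
Test x = -4: value = 0 ✓, so (x + 4) is a factor.
Synthetic division by (x + 4): bring down 1; 1(-4) - 7 = -11; (-11)(-4) - 14 = 30; 30(-4) + 120 = 0 → quotient x^2 - 11x + 30, remainder 0.
Solve the quadratic x^2 - 11x + 30 = 0: discriminant = (-11)^2 - 4(1)(30) = 121 - 120 = 1.
sqrt(1) = 1, so x = (11 ± 1)/2: x = 6 or x = 5.
Collecting all roots found:

x = -4, x = 0, x = 5, x = 6


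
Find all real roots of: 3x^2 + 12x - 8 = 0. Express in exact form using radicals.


Using the quadratic formula: x = (-b ± sqrt(b^2 - 4ac)) / (2a)
Here a = 3, b = 12, c = -8
Discriminant = b^2 - 4ac = 12^2 - 4(3)(-8) = 144 + 96 = 240
Since discriminant = 240 > 0, there are two real roots.
x = (-12 ± 4*sqrt(15)) / 6
Simplifying: x = (-6 ± 2*sqrt(15)) / 3
Numerically: x ≈ 0.5820 or x ≈ -4.5820

x = (-6 + 2*sqrt(15)) / 3 or x = (-6 - 2*sqrt(15)) / 3


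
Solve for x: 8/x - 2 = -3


Subtract -2 from both sides: 8/x = -1
Multiply both sides by x: 8 = -1 * x
Divide by -1: x = -8

x = -8


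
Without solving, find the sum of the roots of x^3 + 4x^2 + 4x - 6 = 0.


By Vieta's formulas for x^3 + bx^2 + cx + d = 0:
  r1 + r2 + r3 = -b/a = -4
  r1*r2 + r1*r3 + r2*r3 = c/a = 4
  r1*r2*r3 = -d/a = 6


Sum = -4


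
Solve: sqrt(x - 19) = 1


Square both sides: x - 19 = 1^2 = 1
x = 1 + 19 = 20
x = 20
Check: sqrt(1*20 - 19) = sqrt(1) = 1 ✓

x = 20


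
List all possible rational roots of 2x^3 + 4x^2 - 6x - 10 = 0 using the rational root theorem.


Rational root theorem: possible roots are ±p/q where:
  p divides the constant term (-10): p ∈ {1, 2, 5, 10}
  q divides the leading coefficient (2): q ∈ {1, 2}

All possible rational roots: -10, -5, -5/2, -2, -1, -1/2, 1/2, 1, 2, 5/2, 5, 10

-10, -5, -5/2, -2, -1, -1/2, 1/2, 1, 2, 5/2, 5, 10


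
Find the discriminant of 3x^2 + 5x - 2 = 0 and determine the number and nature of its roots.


For ax^2 + bx + c = 0, discriminant D = b^2 - 4ac
Here a = 3, b = 5, c = -2
D = (5)^2 - 4(3)(-2) = 25 + 24 = 49

D = 49 > 0 and is a perfect square (sqrt = 7)
The equation has 2 distinct real rational roots.

Discriminant = 49, 2 distinct real rational roots


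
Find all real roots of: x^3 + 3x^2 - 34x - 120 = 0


Let p(x) = x^3 + 3x^2 - 34x - 120. By the rational root theorem (leading coefficient 1), any rational root is an integer divisor of 120: try ±1, ±2, ... in turn.
Test x = 1: value = -150 ≠ 0.
Test x = -1: value = -84 ≠ 0.
Test x = 2: value = -168 ≠ 0.
Test x = -2: value = -48 ≠ 0.
Test x = 3: value = -168 ≠ 0.
Test x = -3: value = -18 ≠ 0.
Test x = 4: value = -144 ≠ 0.
Test x = -4: value = 0 ✓, so (x + 4) is a factor.
Synthetic division by (x + 4): bring down 1; 1(-4) + 3 = -1; (-1)(-4) - 34 = -30; (-30)(-4) - 120 = 0 → quotient x^2 - x - 30, remainder 0.
Solve the quadratic x^2 - x - 30 = 0: discriminant = (-1)^2 - 4(1)(-30) = 1 + 120 = 121.
sqrt(121) = 11, so x = (1 ± 11)/2: x = 6 or x = -5.

x = -5, x = -4, x = 6


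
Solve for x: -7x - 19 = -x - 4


Starting with: -7x - 19 = -x - 4
Move all x terms to left: (-7 + 1)x = -4 + 19
Simplify: -6x = 15
Divide both sides by -6: x = -5/2

x = -5/2


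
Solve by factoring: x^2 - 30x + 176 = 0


We need two numbers that multiply to 176 and add to -30.
Those numbers are -8 and -22 (since (-8) * (-22) = 176 and (-8) + (-22) = -30).
So x^2 - 30x + 176 = (x - 8)(x - 22) = 0
Setting each factor to zero: x = 8 or x = 22

x = 8, x = 22


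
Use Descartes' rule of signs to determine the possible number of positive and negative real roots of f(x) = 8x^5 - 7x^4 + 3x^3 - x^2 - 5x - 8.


Descartes' rule of signs:

For positive roots, count sign changes in f(x) = 8x^5 - 7x^4 + 3x^3 - x^2 - 5x - 8:
Signs of coefficients: +, -, +, -, -, -
Number of sign changes: 3
Possible positive real roots: 3, 1

For negative roots, examine f(-x) = -8x^5 - 7x^4 - 3x^3 - x^2 + 5x - 8:
Signs of coefficients: -, -, -, -, +, -
Number of sign changes: 2
Possible negative real roots: 2, 0

Positive roots: 3 or 1; Negative roots: 2 or 0


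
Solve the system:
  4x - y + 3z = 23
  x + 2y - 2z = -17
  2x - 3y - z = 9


Using Cramer's rule. Expand each determinant along the first row.
D  = 4*[2*(-1) - (-2)*(-3)] - (-1)*[1*(-1) - (-2)*2] + 3*[1*(-3) - 2*2]
  = 4*(-8) - (-1)*(3) + 3*(-7) = -50
Dx = 23*[2*(-1) - (-2)*(-3)] - (-1)*[(-17)*(-1) - (-2)*9] + 3*[(-17)*(-3) - 2*9]
  = 23*(-8) - (-1)*(35) + 3*(33) = -50
Dy = 4*[(-17)*(-1) - (-2)*9] - 23*[1*(-1) - (-2)*2] + 3*[1*9 - (-17)*2]
  = 4*(35) - 23*(3) + 3*(43) = 200
Dz = 4*[2*9 - (-17)*(-3)] - (-1)*[1*9 - (-17)*2] + 23*[1*(-3) - 2*2]
  = 4*(-33) - (-1)*(43) + 23*(-7) = -250
x = Dx/D = -50/-50 = 1, y = Dy/D = 200/-50 = -4, z = Dz/D = -250/-50 = 5
Check eq1: (4)(1) + (-1)(-4) + (3)(5) = 23 = 23 ✓
Check eq2: (1)(1) + (2)(-4) + (-2)(5) = -17 = -17 ✓
Check eq3: (2)(1) + (-3)(-4) + (-1)(5) = 9 = 9 ✓

x = 1, y = -4, z = 5


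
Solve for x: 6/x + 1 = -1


Subtract 1 from both sides: 6/x = -2
Multiply both sides by x: 6 = -2 * x
Divide by -2: x = -3

x = -3


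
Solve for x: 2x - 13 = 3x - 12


Starting with: 2x - 13 = 3x - 12
Move all x terms to left: (2 - 3)x = -12 + 13
Simplify: -x = 1
Divide both sides by -1: x = -1

x = -1


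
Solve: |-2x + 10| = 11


An absolute value equation |expr| = 11 gives two cases:
Case 1: -2x + 10 = 11
  -2x = 1, so x = -1/2
Case 2: -2x + 10 = -11
  -2x = -21, so x = 21/2

x = -1/2, x = 21/2


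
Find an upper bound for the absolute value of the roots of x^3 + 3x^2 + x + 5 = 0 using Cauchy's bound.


Cauchy's bound: all roots r satisfy |r| <= 1 + max(|a_i/a_n|) for i = 0,...,n-1
where a_n is the leading coefficient.

Coefficients: [1, 3, 1, 5]
Leading coefficient a_n = 1
Ratios |a_i/a_n|: 3, 1, 5
Maximum ratio: 5
Cauchy's bound: |r| <= 1 + 5 = 6

Upper bound = 6


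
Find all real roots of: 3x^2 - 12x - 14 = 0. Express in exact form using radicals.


Using the quadratic formula: x = (-b ± sqrt(b^2 - 4ac)) / (2a)
Here a = 3, b = -12, c = -14
Discriminant = b^2 - 4ac = (-12)^2 - 4(3)(-14) = 144 + 168 = 312
Since discriminant = 312 > 0, there are two real roots.
x = (12 ± 2*sqrt(78)) / 6
Simplifying: x = (6 ± sqrt(78)) / 3
Numerically: x ≈ 4.9439 or x ≈ -0.9439

x = (6 + sqrt(78)) / 3 or x = (6 - sqrt(78)) / 3


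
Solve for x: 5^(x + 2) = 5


Express both sides with the same base.
5 = 5^1
Since the bases match, equate exponents: x + 2 = 1
So x = 1 - (2) = -1

x = -1


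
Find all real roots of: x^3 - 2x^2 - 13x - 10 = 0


Let p(x) = x^3 - 2x^2 - 13x - 10. By the rational root theorem (leading coefficient 1), any rational root is an integer divisor of 10: try ±1, ±2, ... in turn.
Test x = 1: value = -24 ≠ 0.
Test x = -1: value = 0 ✓, so (x + 1) is a factor.
Synthetic division by (x + 1): bring down 1; 1(-1) - 2 = -3; (-3)(-1) - 13 = -10; (-10)(-1) - 10 = 0 → quotient x^2 - 3x - 10, remainder 0.
Solve the quadratic x^2 - 3x - 10 = 0: discriminant = (-3)^2 - 4(1)(-10) = 9 + 40 = 49.
sqrt(49) = 7, so x = (3 ± 7)/2: x = 5 or x = -2.

x = -2, x = -1, x = 5


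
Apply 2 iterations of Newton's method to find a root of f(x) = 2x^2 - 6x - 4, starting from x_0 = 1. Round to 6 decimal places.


Newton's method: x_(n+1) = x_n - f(x_n)/f'(x_n)
f(x) = 2x^2 - 6x - 4
f'(x) = 4x - 6

Iteration 1:
  f(1.000000) = -8.000000
  f'(1.000000) = -2.000000
  x_1 = 1.000000 - (-8.000000)/(-2.000000) = -3.000000

Iteration 2:
  f(-3.000000) = 32.000000
  f'(-3.000000) = -18.000000
  x_2 = -3.000000 - (32.000000)/(-18.000000) = -1.222222

x_2 = -1.222222


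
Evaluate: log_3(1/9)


We need the exponent such that 3^? = 1/9
3^(-2) = 1/3^2 = 1/9
Therefore log_3(1/9) = -2

-2


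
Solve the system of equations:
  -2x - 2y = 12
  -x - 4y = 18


Using Cramer's rule:
Determinant D = (-2)(-4) - (-1)(-2) = 8 - 2 = 6
Dx = (12)(-4) - (18)(-2) = -48 + 36 = -12
Dy = (-2)(18) - (-1)(12) = -36 + 12 = -24
x = Dx/D = -12/6 = -2
y = Dy/D = -24/6 = -4

x = -2, y = -4


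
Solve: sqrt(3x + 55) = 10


Square both sides: 3x + 55 = 10^2 = 100
3x = 100 - 55 = 45
x = 15
Check: sqrt(3*15 + 55) = sqrt(100) = 10 ✓

x = 15


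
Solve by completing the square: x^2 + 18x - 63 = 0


Start: x^2 + 18x - 63 = 0
Move constant: x^2 + 18x = 63
Half of 18 is 9, squared is 81
Add 81 to both sides: x^2 + 18x + 81 = 144
(x + 9)^2 = 144
x + 9 = ±12
x = -9 + 12 = 3 or x = -9 - 12 = -21

x = -21, x = 3


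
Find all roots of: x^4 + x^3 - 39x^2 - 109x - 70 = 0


Let p(x) = x^4 + x^3 - 39x^2 - 109x - 70. By the rational root theorem (leading coefficient 1), any rational root is an integer divisor of 70: try ±1, ±2, ... in turn.
Test x = 1: value = -216 ≠ 0.
Test x = -1: value = 0 ✓, so (x + 1) is a factor.
Synthetic division by (x + 1): bring down 1; 1(-1) + 1 = 0; 0(-1) - 39 = -39; (-39)(-1) - 109 = -70; (-70)(-1) - 70 = 0 → quotient x^3 - 39x - 70, remainder 0.
Continue with the quotient x^3 - 39x - 70 (candidates must divide 70; re-test x = -1 first in case it repeats).
Test x = -1: value = -32 ≠ 0.
Test x = 2: value = -140 ≠ 0.
Test x = -2: value = 0 ✓, so (x + 2) is a factor.
Synthetic division by (x + 2): bring down 1; 1(-2) + 0 = -2; (-2)(-2) - 39 = -35; (-35)(-2) - 70 = 0 → quotient x^2 - 2x - 35, remainder 0.
Solve the quadratic x^2 - 2x - 35 = 0: discriminant = (-2)^2 - 4(1)(-35) = 4 + 140 = 144.
sqrt(144) = 12, so x = (2 ± 12)/2: x = 7 or x = -5.
Collecting all roots found:

x = -5, x = -2, x = -1, x = 7


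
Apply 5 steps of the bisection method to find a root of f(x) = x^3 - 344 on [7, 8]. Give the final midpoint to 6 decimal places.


f(x) = x^3 - 344
f(7) = -1 < 0
f(8) = 168 > 0

Step 1: midpoint = (7.000000 + 8.000000)/2 = 7.500000
  f(7.500000) = 77.875000
  f(mid) > 0, so root is in [7.000000, 7.500000]

Step 2: midpoint = (7.000000 + 7.500000)/2 = 7.250000
  f(7.250000) = 37.078125
  f(mid) > 0, so root is in [7.000000, 7.250000]

Step 3: midpoint = (7.000000 + 7.250000)/2 = 7.125000
  f(7.125000) = 17.705078
  f(mid) > 0, so root is in [7.000000, 7.125000]

Step 4: midpoint = (7.000000 + 7.125000)/2 = 7.062500
  f(7.062500) = 8.269775
  f(mid) > 0, so root is in [7.000000, 7.062500]

Step 5: midpoint = (7.000000 + 7.062500)/2 = 7.031250
  f(7.031250) = 3.614288
  f(mid) > 0, so root is in [7.000000, 7.031250]

midpoint = 7.031250


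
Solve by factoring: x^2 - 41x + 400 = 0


We need two numbers that multiply to 400 and add to -41.
Those numbers are -16 and -25 (since (-16) * (-25) = 400 and (-16) + (-25) = -41).
So x^2 - 41x + 400 = (x - 16)(x - 25) = 0
Setting each factor to zero: x = 16 or x = 25

x = 16, x = 25


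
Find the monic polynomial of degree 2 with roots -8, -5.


A monic polynomial with roots -8, -5 is:
p(x) = (x + 8)(x + 5)
After multiplying by (x + 8): x + 8
After multiplying by (x + 5): x^2 + 13x + 40

x^2 + 13x + 40


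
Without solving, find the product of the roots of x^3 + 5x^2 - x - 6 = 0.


By Vieta's formulas for x^3 + bx^2 + cx + d = 0:
  r1 + r2 + r3 = -b/a = -5
  r1*r2 + r1*r3 + r2*r3 = c/a = -1
  r1*r2*r3 = -d/a = 6


Product = 6


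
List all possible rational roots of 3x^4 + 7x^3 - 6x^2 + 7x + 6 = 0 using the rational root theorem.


Rational root theorem: possible roots are ±p/q where:
  p divides the constant term (6): p ∈ {1, 2, 3, 6}
  q divides the leading coefficient (3): q ∈ {1, 3}

All possible rational roots: -6, -3, -2, -1, -2/3, -1/3, 1/3, 2/3, 1, 2, 3, 6

-6, -3, -2, -1, -2/3, -1/3, 1/3, 2/3, 1, 2, 3, 6


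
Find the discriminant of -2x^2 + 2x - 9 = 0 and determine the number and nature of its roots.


For ax^2 + bx + c = 0, discriminant D = b^2 - 4ac
Here a = -2, b = 2, c = -9
D = (2)^2 - 4(-2)(-9) = 4 - 72 = -68

D = -68 < 0
The equation has no real roots (2 complex conjugate roots).

Discriminant = -68, no real roots (2 complex conjugate roots)


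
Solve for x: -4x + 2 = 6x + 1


Starting with: -4x + 2 = 6x + 1
Move all x terms to left: (-4 - 6)x = 1 - 2
Simplify: -10x = -1
Divide both sides by -10: x = 1/10

x = 1/10


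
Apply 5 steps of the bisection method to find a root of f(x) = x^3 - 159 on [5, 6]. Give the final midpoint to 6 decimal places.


f(x) = x^3 - 159
f(5) = -34 < 0
f(6) = 57 > 0

Step 1: midpoint = (5.000000 + 6.000000)/2 = 5.500000
  f(5.500000) = 7.375000
  f(mid) > 0, so root is in [5.000000, 5.500000]

Step 2: midpoint = (5.000000 + 5.500000)/2 = 5.250000
  f(5.250000) = -14.296875
  f(mid) < 0, so root is in [5.250000, 5.500000]

Step 3: midpoint = (5.250000 + 5.500000)/2 = 5.375000
  f(5.375000) = -3.712891
  f(mid) < 0, so root is in [5.375000, 5.500000]

Step 4: midpoint = (5.375000 + 5.500000)/2 = 5.437500
  f(5.437500) = 1.767334
  f(mid) > 0, so root is in [5.375000, 5.437500]

Step 5: midpoint = (5.375000 + 5.437500)/2 = 5.406250
  f(5.406250) = -0.988617
  f(mid) < 0, so root is in [5.406250, 5.437500]

midpoint = 5.406250


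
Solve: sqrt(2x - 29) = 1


Square both sides: 2x - 29 = 1^2 = 1
2x = 1 + 29 = 30
x = 15
Check: sqrt(2*15 - 29) = sqrt(1) = 1 ✓

x = 15


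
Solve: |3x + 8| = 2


An absolute value equation |expr| = 2 gives two cases:
Case 1: 3x + 8 = 2
  3x = -6, so x = -2
Case 2: 3x + 8 = -2
  3x = -10, so x = -10/3

x = -10/3, x = -2


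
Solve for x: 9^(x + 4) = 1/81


Express both sides with the same base.
1/81 = 9^(-2)
Since the bases match, equate exponents: x + 4 = -2
So x = -2 - (4) = -6

x = -6


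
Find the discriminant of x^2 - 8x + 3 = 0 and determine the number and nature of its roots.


For ax^2 + bx + c = 0, discriminant D = b^2 - 4ac
Here a = 1, b = -8, c = 3
D = (-8)^2 - 4(1)(3) = 64 - 12 = 52

D = 52 > 0 but not a perfect square
The equation has 2 distinct real irrational roots.

Discriminant = 52, 2 distinct real irrational roots


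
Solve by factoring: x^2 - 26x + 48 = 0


We need two numbers that multiply to 48 and add to -26.
Those numbers are -24 and -2 (since (-24) * (-2) = 48 and (-24) + (-2) = -26).
So x^2 - 26x + 48 = (x - 24)(x - 2) = 0
Setting each factor to zero: x = 24 or x = 2

x = 2, x = 24


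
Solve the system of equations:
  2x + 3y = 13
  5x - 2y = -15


Using Cramer's rule:
Determinant D = (2)(-2) - (5)(3) = -4 - 15 = -19
Dx = (13)(-2) - (-15)(3) = -26 + 45 = 19
Dy = (2)(-15) - (5)(13) = -30 - 65 = -95
x = Dx/D = 19/-19 = -1
y = Dy/D = -95/-19 = 5

x = -1, y = 5


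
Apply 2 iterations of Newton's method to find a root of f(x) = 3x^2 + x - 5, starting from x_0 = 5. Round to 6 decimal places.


Newton's method: x_(n+1) = x_n - f(x_n)/f'(x_n)
f(x) = 3x^2 + x - 5
f'(x) = 6x + 1

Iteration 1:
  f(5.000000) = 75.000000
  f'(5.000000) = 31.000000
  x_1 = 5.000000 - (75.000000)/(31.000000) = 2.580645

Iteration 2:
  f(2.580645) = 17.559834
  f'(2.580645) = 16.483871
  x_2 = 2.580645 - (17.559834)/(16.483871) = 1.515372

x_2 = 1.515372


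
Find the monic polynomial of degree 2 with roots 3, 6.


A monic polynomial with roots 3, 6 is:
p(x) = (x - 3)(x - 6)
After multiplying by (x - 3): x - 3
After multiplying by (x - 6): x^2 - 9x + 18

x^2 - 9x + 18


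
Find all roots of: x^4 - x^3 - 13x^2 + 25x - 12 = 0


Let p(x) = x^4 - x^3 - 13x^2 + 25x - 12. By the rational root theorem (leading coefficient 1), any rational root is an integer divisor of 12: try ±1, ±2, ... in turn.
Test x = 1: value = 0 ✓, so (x - 1) is a factor.
Synthetic division by (x - 1): bring down 1; 1(1) - 1 = 0; 0(1) - 13 = -13; (-13)(1) + 25 = 12; 12(1) - 12 = 0 → quotient x^3 - 13x + 12, remainder 0.
Continue with the quotient x^3 - 13x + 12 (candidates must divide 12; re-test x = 1 first in case it repeats).
Test x = 1: value = 0 ✓, so (x - 1) is a factor.
Synthetic division by (x - 1): bring down 1; 1(1) + 0 = 1; 1(1) - 13 = -12; (-12)(1) + 12 = 0 → quotient x^2 + x - 12, remainder 0.
Solve the quadratic x^2 + x - 12 = 0: discriminant = 1^2 - 4(1)(-12) = 1 + 48 = 49.
sqrt(49) = 7, so x = (-1 ± 7)/2: x = 3 or x = -4.
Collecting all roots found:

x = -4, x = 1 (multiplicity 2), x = 3


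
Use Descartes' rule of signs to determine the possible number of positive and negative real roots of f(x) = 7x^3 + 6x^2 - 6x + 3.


Descartes' rule of signs:

For positive roots, count sign changes in f(x) = 7x^3 + 6x^2 - 6x + 3:
Signs of coefficients: +, +, -, +
Number of sign changes: 2
Possible positive real roots: 2, 0

For negative roots, examine f(-x) = -7x^3 + 6x^2 + 6x + 3:
Signs of coefficients: -, +, +, +
Number of sign changes: 1
Possible negative real roots: 1

Positive roots: 2 or 0; Negative roots: 1


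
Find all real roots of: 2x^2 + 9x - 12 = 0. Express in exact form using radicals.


Using the quadratic formula: x = (-b ± sqrt(b^2 - 4ac)) / (2a)
Here a = 2, b = 9, c = -12
Discriminant = b^2 - 4ac = 9^2 - 4(2)(-12) = 81 + 96 = 177
Since discriminant = 177 > 0, there are two real roots.
x = (-9 ± sqrt(177)) / 4
Numerically: x ≈ 1.0760 or x ≈ -5.5760

x = (-9 + sqrt(177)) / 4 or x = (-9 - sqrt(177)) / 4


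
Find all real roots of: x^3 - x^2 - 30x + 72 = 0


Let p(x) = x^3 - x^2 - 30x + 72. By the rational root theorem (leading coefficient 1), any rational root is an integer divisor of 72: try ±1, ±2, ... in turn.
Test x = 1: value = 42 ≠ 0.
Test x = -1: value = 100 ≠ 0.
Test x = 2: value = 16 ≠ 0.
Test x = -2: value = 120 ≠ 0.
Test x = 3: value = 0 ✓, so (x - 3) is a factor.
Synthetic division by (x - 3): bring down 1; 1(3) - 1 = 2; 2(3) - 30 = -24; (-24)(3) + 72 = 0 → quotient x^2 + 2x - 24, remainder 0.
Solve the quadratic x^2 + 2x - 24 = 0: discriminant = 2^2 - 4(1)(-24) = 4 + 96 = 100.
sqrt(100) = 10, so x = (-2 ± 10)/2: x = 4 or x = -6.

x = -6, x = 3, x = 4


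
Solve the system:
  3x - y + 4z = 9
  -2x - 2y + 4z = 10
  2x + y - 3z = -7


Using Cramer's rule. Expand each determinant along the first row.
D  = 3*[(-2)*(-3) - 4*1] - (-1)*[(-2)*(-3) - 4*2] + 4*[(-2)*1 - (-2)*2]
  = 3*(2) - (-1)*(-2) + 4*(2) = 12
Dx = 9*[(-2)*(-3) - 4*1] - (-1)*[10*(-3) - 4*(-7)] + 4*[10*1 - (-2)*(-7)]
  = 9*(2) - (-1)*(-2) + 4*(-4) = 0
Dy = 3*[10*(-3) - 4*(-7)] - 9*[(-2)*(-3) - 4*2] + 4*[(-2)*(-7) - 10*2]
  = 3*(-2) - 9*(-2) + 4*(-6) = -12
Dz = 3*[(-2)*(-7) - 10*1] - (-1)*[(-2)*(-7) - 10*2] + 9*[(-2)*1 - (-2)*2]
  = 3*(4) - (-1)*(-6) + 9*(2) = 24
x = Dx/D = 0/12 = 0, y = Dy/D = -12/12 = -1, z = Dz/D = 24/12 = 2
Check eq1: (3)(0) + (-1)(-1) + (4)(2) = 9 = 9 ✓
Check eq2: (-2)(0) + (-2)(-1) + (4)(2) = 10 = 10 ✓
Check eq3: (2)(0) + (1)(-1) + (-3)(2) = -7 = -7 ✓

x = 0, y = -1, z = 2


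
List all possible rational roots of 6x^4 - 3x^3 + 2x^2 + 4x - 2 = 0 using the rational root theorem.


Rational root theorem: possible roots are ±p/q where:
  p divides the constant term (-2): p ∈ {1, 2}
  q divides the leading coefficient (6): q ∈ {1, 2, 3, 6}

All possible rational roots: -2, -1, -2/3, -1/2, -1/3, -1/6, 1/6, 1/3, 1/2, 2/3, 1, 2

-2, -1, -2/3, -1/2, -1/3, -1/6, 1/6, 1/3, 1/2, 2/3, 1, 2


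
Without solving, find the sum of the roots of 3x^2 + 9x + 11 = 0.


By Vieta's formulas for ax^2 + bx + c = 0:
  Sum of roots = -b/a
  Product of roots = c/a

Here a = 3, b = 9, c = 11
Sum = -(9)/3 = -3
Product = 11/3 = 11/3

Sum = -3


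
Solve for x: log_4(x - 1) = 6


Convert to exponential form: x - 1 = 4^6 = 4096
x = 4096 + 1 = 4097
Check: log_4(4097 - 1) = log_4(4096) = log_4(4096) = 6 ✓

x = 4097


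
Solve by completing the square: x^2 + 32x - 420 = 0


Start: x^2 + 32x - 420 = 0
Move constant: x^2 + 32x = 420
Half of 32 is 16, squared is 256
Add 256 to both sides: x^2 + 32x + 256 = 676
(x + 16)^2 = 676
x + 16 = ±26
x = -16 + 26 = 10 or x = -16 - 26 = -42

x = -42, x = 10


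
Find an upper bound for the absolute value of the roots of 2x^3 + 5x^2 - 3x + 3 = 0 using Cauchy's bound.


Cauchy's bound: all roots r satisfy |r| <= 1 + max(|a_i/a_n|) for i = 0,...,n-1
where a_n is the leading coefficient.

Coefficients: [2, 5, -3, 3]
Leading coefficient a_n = 2
Ratios |a_i/a_n|: 5/2, 3/2, 3/2
Maximum ratio: 5/2
Cauchy's bound: |r| <= 1 + 5/2 = 7/2

Upper bound = 7/2


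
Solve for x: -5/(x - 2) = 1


Multiply both sides by (x - 2): -5 = 1(x - 2)
Distribute: -5 = x - 2
x = -5 + 2 = -3
x = -3

x = -3


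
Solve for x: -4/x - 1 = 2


Subtract -1 from both sides: -4/x = 3
Multiply both sides by x: -4 = 3 * x
Divide by 3: x = -4/3

x = -4/3


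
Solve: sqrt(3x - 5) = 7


Square both sides: 3x - 5 = 7^2 = 49
3x = 49 + 5 = 54
x = 18
Check: sqrt(3*18 - 5) = sqrt(49) = 7 ✓

x = 18


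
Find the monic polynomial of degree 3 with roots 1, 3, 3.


A monic polynomial with roots 1, 3, 3 is:
p(x) = (x - 1)(x - 3)(x - 3)
After multiplying by (x - 1): x - 1
After multiplying by (x - 3): x^2 - 4x + 3
After multiplying by (x - 3): x^3 - 7x^2 + 15x - 9

x^3 - 7x^2 + 15x - 9


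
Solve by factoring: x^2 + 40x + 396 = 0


We need two numbers that multiply to 396 and add to 40.
Those numbers are 18 and 22 (since 18 * 22 = 396 and 18 + 22 = 40).
So x^2 + 40x + 396 = (x + 18)(x + 22) = 0
Setting each factor to zero: x = -18 or x = -22

x = -22, x = -18


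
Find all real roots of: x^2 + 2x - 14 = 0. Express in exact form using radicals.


Using the quadratic formula: x = (-b ± sqrt(b^2 - 4ac)) / (2a)
Here a = 1, b = 2, c = -14
Discriminant = b^2 - 4ac = 2^2 - 4(1)(-14) = 4 + 56 = 60
Since discriminant = 60 > 0, there are two real roots.
x = (-2 ± 2*sqrt(15)) / 2
Simplifying: x = -1 ± sqrt(15)
Numerically: x ≈ 2.8730 or x ≈ -4.8730

x = -1 + sqrt(15) or x = -1 - sqrt(15)


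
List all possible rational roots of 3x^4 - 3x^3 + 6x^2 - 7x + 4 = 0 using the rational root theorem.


Rational root theorem: possible roots are ±p/q where:
  p divides the constant term (4): p ∈ {1, 2, 4}
  q divides the leading coefficient (3): q ∈ {1, 3}

All possible rational roots: -4, -2, -4/3, -1, -2/3, -1/3, 1/3, 2/3, 1, 4/3, 2, 4

-4, -2, -4/3, -1, -2/3, -1/3, 1/3, 2/3, 1, 4/3, 2, 4


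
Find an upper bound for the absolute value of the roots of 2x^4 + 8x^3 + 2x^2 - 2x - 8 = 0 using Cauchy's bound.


Cauchy's bound: all roots r satisfy |r| <= 1 + max(|a_i/a_n|) for i = 0,...,n-1
where a_n is the leading coefficient.

Coefficients: [2, 8, 2, -2, -8]
Leading coefficient a_n = 2
Ratios |a_i/a_n|: 4, 1, 1, 4
Maximum ratio: 4
Cauchy's bound: |r| <= 1 + 4 = 5

Upper bound = 5


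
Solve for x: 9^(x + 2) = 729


Express both sides with the same base.
729 = 9^3
Since the bases match, equate exponents: x + 2 = 3
So x = 3 - (2) = 1

x = 1


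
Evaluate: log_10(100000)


We need the exponent such that 10^? = 100000
10^5 = 100000
Therefore log_10(100000) = 5

5


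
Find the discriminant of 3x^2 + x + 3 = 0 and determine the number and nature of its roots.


For ax^2 + bx + c = 0, discriminant D = b^2 - 4ac
Here a = 3, b = 1, c = 3
D = (1)^2 - 4(3)(3) = 1 - 36 = -35

D = -35 < 0
The equation has no real roots (2 complex conjugate roots).

Discriminant = -35, no real roots (2 complex conjugate roots)


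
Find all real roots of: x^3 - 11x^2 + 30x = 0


The constant term is 0, so x = 0 is a root. Factor out x:
  x(x^2 - 11x + 30) = 0
Solve the quadratic x^2 - 11x + 30 = 0: discriminant = (-11)^2 - 4(1)(30) = 121 - 120 = 1.
sqrt(1) = 1, so x = (11 ± 1)/2: x = 6 or x = 5.

x = 0, x = 5, x = 6


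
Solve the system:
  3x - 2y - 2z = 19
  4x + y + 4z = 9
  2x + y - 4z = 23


Using Cramer's rule. Expand each determinant along the first row.
D  = 3*[1*(-4) - 4*1] - (-2)*[4*(-4) - 4*2] + (-2)*[4*1 - 1*2]
  = 3*(-8) - (-2)*(-24) + (-2)*(2) = -76
Dx = 19*[1*(-4) - 4*1] - (-2)*[9*(-4) - 4*23] + (-2)*[9*1 - 1*23]
  = 19*(-8) - (-2)*(-128) + (-2)*(-14) = -380
Dy = 3*[9*(-4) - 4*23] - 19*[4*(-4) - 4*2] + (-2)*[4*23 - 9*2]
  = 3*(-128) - 19*(-24) + (-2)*(74) = -76
Dz = 3*[1*23 - 9*1] - (-2)*[4*23 - 9*2] + 19*[4*1 - 1*2]
  = 3*(14) - (-2)*(74) + 19*(2) = 228
x = Dx/D = -380/-76 = 5, y = Dy/D = -76/-76 = 1, z = Dz/D = 228/-76 = -3
Check eq1: (3)(5) + (-2)(1) + (-2)(-3) = 19 = 19 ✓
Check eq2: (4)(5) + (1)(1) + (4)(-3) = 9 = 9 ✓
Check eq3: (2)(5) + (1)(1) + (-4)(-3) = 23 = 23 ✓

x = 5, y = 1, z = -3
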